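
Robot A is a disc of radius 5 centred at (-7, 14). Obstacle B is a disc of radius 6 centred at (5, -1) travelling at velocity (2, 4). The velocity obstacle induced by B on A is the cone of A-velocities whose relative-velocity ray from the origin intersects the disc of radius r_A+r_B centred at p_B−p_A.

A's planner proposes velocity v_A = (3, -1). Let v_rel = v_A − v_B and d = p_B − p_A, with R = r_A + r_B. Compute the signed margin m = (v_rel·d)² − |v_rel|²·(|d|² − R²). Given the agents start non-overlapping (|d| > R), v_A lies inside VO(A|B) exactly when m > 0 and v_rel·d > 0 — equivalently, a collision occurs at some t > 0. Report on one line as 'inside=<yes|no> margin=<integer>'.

d = (12, -15),  |d|² = 369;  R = 5+6 = 11,  c = 369−11² = 248
v_rel = (1, -5),  |v_rel|² = 26;  v_rel·d = (1)·(12) + (-5)·(-15) = 87
26·t² − 174·t + 248 = 0  ⇒  m = 87² − 26·248 = 1121
m = 1121 > 0,  v_rel·d = 87 > 0  ⇒  inside

inside=yes margin=1121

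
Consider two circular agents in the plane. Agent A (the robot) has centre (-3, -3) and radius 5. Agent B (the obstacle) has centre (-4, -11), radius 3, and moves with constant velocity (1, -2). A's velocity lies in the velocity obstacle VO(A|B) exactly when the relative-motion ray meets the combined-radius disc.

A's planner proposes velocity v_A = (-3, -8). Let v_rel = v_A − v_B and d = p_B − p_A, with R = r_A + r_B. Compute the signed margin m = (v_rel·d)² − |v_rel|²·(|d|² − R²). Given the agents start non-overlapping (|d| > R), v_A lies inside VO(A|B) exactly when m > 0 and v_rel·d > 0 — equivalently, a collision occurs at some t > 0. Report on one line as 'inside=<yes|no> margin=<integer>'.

d = (-1, -8),  |d|² = 65;  R = 5+3 = 8,  c = 65−8² = 1
v_rel = (-4, -6),  |v_rel|² = 52;  v_rel·d = (-4)·(-1) + (-6)·(-8) = 52
52·t² − 104·t + 1 = 0  ⇒  m = 52² − 52·1 = 2652
m = 2652 > 0,  v_rel·d = 52 > 0  ⇒  inside

inside=yes margin=2652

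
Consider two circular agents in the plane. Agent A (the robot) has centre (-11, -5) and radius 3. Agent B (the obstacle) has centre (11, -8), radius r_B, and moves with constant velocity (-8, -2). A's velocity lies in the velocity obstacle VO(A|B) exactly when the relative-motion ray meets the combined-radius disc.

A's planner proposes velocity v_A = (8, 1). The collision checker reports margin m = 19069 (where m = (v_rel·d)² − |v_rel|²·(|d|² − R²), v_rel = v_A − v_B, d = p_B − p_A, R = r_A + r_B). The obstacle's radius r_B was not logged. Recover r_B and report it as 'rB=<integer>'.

m = 19069
d = (22, -3);  v_rel = (16, 3),  |v_rel|² = 265
v_rel×d = (16)·(-3) − (3)·(22) = -114
since m = R²·265 − (-114)²:  R² = (12996 + 19069) / 265 = 121
R = √121 = 11  ⇒  r_B = 11 − 3 = 8

rB=8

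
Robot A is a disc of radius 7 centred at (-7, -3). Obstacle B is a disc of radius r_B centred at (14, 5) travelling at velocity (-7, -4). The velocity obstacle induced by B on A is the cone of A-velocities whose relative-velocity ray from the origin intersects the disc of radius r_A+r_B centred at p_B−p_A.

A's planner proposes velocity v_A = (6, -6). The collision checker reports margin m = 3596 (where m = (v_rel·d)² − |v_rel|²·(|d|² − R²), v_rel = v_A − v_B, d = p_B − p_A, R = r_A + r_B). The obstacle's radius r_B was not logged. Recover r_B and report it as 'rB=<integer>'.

m = 3596
d = (21, 8);  v_rel = (13, -2),  |v_rel|² = 173
v_rel×d = (13)·(8) − (-2)·(21) = 146
since m = R²·173 − 146²:  R² = (21316 + 3596) / 173 = 144
R = √144 = 12  ⇒  r_B = 12 − 7 = 5

rB=5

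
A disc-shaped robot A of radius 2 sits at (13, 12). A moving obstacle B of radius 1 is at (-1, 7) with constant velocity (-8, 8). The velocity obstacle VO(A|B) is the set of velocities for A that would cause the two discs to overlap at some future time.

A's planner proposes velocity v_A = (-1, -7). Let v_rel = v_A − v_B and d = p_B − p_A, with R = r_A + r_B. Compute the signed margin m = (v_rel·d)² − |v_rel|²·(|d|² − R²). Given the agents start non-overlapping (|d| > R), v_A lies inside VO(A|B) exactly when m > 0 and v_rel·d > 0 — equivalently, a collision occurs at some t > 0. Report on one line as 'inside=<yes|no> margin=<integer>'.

d = (-14, -5),  |d|² = 221;  R = 2+1 = 3,  c = 221−3² = 212
v_rel = (7, -15),  |v_rel|² = 274;  v_rel·d = (7)·(-14) + (-15)·(-5) = -23
274·t² + 46·t + 212 = 0  ⇒  m = (-23)² − 274·212 = -57559
m = -57559 < 0,  v_rel·d = -23 < 0  ⇒  outside

inside=no margin=-57559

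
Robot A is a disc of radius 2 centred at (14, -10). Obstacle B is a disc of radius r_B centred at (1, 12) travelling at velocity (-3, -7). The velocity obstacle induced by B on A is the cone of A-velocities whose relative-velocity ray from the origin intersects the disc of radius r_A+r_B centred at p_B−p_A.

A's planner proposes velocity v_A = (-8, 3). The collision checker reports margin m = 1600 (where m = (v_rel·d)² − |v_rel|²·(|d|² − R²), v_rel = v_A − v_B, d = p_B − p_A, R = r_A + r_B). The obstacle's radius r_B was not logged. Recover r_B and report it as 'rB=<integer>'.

m = 1600
d = (-13, 22);  v_rel = (-5, 10),  |v_rel|² = 125
v_rel×d = (-5)·(22) − (10)·(-13) = 20
since m = R²·125 − 20²:  R² = (400 + 1600) / 125 = 16
R = √16 = 4  ⇒  r_B = 4 − 2 = 2

rB=2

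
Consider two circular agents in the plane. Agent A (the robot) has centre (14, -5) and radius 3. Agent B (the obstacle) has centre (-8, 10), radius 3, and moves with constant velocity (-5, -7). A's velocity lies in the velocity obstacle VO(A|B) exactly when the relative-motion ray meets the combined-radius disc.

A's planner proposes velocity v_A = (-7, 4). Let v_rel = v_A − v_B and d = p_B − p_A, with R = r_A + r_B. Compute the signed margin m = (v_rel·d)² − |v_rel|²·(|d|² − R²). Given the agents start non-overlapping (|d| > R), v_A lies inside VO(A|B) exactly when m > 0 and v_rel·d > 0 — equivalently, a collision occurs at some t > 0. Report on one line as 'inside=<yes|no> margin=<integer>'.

d = (-22, 15),  |d|² = 709;  R = 3+3 = 6,  c = 709−6² = 673
v_rel = (-2, 11),  |v_rel|² = 125;  v_rel·d = (-2)·(-22) + (11)·(15) = 209
125·t² − 418·t + 673 = 0  ⇒  m = 209² − 125·673 = -40444
m = -40444 < 0,  v_rel·d = 209 > 0  ⇒  outside

inside=no margin=-40444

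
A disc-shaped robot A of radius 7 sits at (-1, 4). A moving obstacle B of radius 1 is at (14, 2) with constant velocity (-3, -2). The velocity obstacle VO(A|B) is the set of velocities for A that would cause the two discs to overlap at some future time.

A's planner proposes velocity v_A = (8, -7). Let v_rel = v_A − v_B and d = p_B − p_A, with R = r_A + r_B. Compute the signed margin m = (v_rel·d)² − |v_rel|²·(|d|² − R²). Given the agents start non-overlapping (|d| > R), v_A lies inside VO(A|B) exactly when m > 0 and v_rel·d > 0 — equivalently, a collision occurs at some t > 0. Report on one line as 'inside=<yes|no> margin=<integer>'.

d = (15, -2),  |d|² = 229;  R = 7+1 = 8,  c = 229−8² = 165
v_rel = (11, -5),  |v_rel|² = 146;  v_rel·d = (11)·(15) + (-5)·(-2) = 175
146·t² − 350·t + 165 = 0  ⇒  m = 175² − 146·165 = 6535
m = 6535 > 0,  v_rel·d = 175 > 0  ⇒  inside

inside=yes margin=6535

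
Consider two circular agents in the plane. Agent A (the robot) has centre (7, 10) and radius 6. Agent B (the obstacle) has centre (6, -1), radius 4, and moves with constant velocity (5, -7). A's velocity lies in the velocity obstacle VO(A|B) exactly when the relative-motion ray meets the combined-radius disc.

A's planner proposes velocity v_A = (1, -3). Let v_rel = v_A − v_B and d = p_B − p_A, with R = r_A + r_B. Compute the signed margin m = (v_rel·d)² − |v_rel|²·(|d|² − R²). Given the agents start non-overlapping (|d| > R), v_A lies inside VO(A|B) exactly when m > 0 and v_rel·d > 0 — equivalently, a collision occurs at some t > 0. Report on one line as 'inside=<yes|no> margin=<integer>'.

d = (-1, -11),  |d|² = 122;  R = 6+4 = 10,  c = 122−10² = 22
v_rel = (-4, 4),  |v_rel|² = 32;  v_rel·d = (-4)·(-1) + (4)·(-11) = -40
32·t² + 80·t + 22 = 0  ⇒  m = (-40)² − 32·22 = 896
m = 896 > 0,  v_rel·d = -40 < 0  ⇒  outside

inside=no margin=896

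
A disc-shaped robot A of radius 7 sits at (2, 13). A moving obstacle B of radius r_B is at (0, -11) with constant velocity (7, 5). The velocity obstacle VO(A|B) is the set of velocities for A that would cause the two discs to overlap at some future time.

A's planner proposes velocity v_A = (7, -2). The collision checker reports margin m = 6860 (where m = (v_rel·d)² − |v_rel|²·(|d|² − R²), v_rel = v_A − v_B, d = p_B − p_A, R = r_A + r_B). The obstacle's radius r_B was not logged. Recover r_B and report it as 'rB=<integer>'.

m = 6860
d = (-2, -24);  v_rel = (0, -7),  |v_rel|² = 49
v_rel×d = (0)·(-24) − (-7)·(-2) = -14
since m = R²·49 − (-14)²:  R² = (196 + 6860) / 49 = 144
R = √144 = 12  ⇒  r_B = 12 − 7 = 5

rB=5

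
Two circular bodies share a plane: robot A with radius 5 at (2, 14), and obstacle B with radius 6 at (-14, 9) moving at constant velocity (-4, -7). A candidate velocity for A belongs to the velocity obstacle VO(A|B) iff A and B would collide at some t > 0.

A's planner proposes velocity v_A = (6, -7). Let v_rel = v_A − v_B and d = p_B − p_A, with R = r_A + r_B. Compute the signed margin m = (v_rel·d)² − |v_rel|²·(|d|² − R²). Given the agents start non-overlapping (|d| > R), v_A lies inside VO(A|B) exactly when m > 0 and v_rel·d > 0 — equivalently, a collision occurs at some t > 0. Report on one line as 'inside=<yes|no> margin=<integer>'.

d = (-16, -5),  |d|² = 281;  R = 5+6 = 11,  c = 281−11² = 160
v_rel = (10, 0),  |v_rel|² = 100;  v_rel·d = (10)·(-16) + (0)·(-5) = -160
100·t² + 320·t + 160 = 0  ⇒  m = (-160)² − 100·160 = 9600
m = 9600 > 0,  v_rel·d = -160 < 0  ⇒  outside

inside=no margin=9600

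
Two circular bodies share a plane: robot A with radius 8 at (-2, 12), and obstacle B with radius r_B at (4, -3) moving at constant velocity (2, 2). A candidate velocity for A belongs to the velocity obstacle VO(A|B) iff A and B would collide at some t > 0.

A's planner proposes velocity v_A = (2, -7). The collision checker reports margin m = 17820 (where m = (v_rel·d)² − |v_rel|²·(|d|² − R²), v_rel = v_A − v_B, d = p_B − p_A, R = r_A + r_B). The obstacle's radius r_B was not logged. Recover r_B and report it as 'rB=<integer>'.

m = 17820
d = (6, -15);  v_rel = (0, -9),  |v_rel|² = 81
v_rel×d = (0)·(-15) − (-9)·(6) = 54
since m = R²·81 − 54²:  R² = (2916 + 17820) / 81 = 256
R = √256 = 16  ⇒  r_B = 16 − 8 = 8

rB=8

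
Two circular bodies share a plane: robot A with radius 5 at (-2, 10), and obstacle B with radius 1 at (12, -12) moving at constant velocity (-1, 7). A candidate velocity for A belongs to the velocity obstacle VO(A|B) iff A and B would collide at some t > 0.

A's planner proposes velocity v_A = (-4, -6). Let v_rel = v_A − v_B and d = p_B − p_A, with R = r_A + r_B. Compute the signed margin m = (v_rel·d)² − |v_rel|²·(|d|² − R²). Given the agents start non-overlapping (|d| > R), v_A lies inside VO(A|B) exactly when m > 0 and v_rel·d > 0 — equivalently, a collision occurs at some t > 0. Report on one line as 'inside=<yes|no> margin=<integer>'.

d = (14, -22),  |d|² = 680;  R = 5+1 = 6,  c = 680−6² = 644
v_rel = (-3, -13),  |v_rel|² = 178;  v_rel·d = (-3)·(14) + (-13)·(-22) = 244
178·t² − 488·t + 644 = 0  ⇒  m = 244² − 178·644 = -55096
m = -55096 < 0,  v_rel·d = 244 > 0  ⇒  outside

inside=no margin=-55096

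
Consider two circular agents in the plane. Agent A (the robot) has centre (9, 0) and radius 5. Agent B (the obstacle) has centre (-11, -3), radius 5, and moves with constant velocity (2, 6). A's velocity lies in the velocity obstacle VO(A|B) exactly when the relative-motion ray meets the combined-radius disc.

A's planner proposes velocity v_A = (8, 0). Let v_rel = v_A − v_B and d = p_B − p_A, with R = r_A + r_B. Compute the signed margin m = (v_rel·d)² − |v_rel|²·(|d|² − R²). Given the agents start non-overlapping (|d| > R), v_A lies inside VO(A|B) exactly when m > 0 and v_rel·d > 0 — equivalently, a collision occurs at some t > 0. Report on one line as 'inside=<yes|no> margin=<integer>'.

d = (-20, -3),  |d|² = 409;  R = 5+5 = 10,  c = 409−10² = 309
v_rel = (6, -6),  |v_rel|² = 72;  v_rel·d = (6)·(-20) + (-6)·(-3) = -102
72·t² + 204·t + 309 = 0  ⇒  m = (-102)² − 72·309 = -11844
m = -11844 < 0,  v_rel·d = -102 < 0  ⇒  outside

inside=no margin=-11844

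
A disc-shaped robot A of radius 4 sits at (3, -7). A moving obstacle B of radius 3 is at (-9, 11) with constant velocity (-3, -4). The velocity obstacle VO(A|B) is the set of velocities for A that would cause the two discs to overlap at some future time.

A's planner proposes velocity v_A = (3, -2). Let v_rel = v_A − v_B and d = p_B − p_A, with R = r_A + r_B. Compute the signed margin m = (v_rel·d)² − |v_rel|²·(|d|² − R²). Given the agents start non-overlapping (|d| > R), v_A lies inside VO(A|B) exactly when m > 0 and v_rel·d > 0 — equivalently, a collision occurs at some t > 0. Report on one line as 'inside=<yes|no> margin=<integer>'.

d = (-12, 18),  |d|² = 468;  R = 4+3 = 7,  c = 468−7² = 419
v_rel = (6, 2),  |v_rel|² = 40;  v_rel·d = (6)·(-12) + (2)·(18) = -36
40·t² + 72·t + 419 = 0  ⇒  m = (-36)² − 40·419 = -15464
m = -15464 < 0,  v_rel·d = -36 < 0  ⇒  outside

inside=no margin=-15464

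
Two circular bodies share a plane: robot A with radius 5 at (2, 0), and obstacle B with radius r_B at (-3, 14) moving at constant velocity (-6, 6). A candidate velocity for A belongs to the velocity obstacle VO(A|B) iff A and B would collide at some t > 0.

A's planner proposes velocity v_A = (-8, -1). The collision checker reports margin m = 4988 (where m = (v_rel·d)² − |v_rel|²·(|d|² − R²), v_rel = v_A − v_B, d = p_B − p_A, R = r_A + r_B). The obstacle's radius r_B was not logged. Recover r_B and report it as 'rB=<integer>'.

m = 4988
d = (-5, 14);  v_rel = (-2, -7),  |v_rel|² = 53
v_rel×d = (-2)·(14) − (-7)·(-5) = -63
since m = R²·53 − (-63)²:  R² = (3969 + 4988) / 53 = 169
R = √169 = 13  ⇒  r_B = 13 − 5 = 8

rB=8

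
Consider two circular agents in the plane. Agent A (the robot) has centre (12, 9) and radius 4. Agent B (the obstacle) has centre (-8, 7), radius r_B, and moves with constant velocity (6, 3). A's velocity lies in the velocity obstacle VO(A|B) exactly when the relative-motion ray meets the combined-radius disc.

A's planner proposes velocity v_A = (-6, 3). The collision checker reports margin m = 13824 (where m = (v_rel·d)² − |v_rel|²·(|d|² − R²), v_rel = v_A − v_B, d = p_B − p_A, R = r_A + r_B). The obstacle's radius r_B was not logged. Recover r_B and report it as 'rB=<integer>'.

m = 13824
d = (-20, -2);  v_rel = (-12, 0),  |v_rel|² = 144
v_rel×d = (-12)·(-2) − (0)·(-20) = 24
since m = R²·144 − 24²:  R² = (576 + 13824) / 144 = 100
R = √100 = 10  ⇒  r_B = 10 − 4 = 6

rB=6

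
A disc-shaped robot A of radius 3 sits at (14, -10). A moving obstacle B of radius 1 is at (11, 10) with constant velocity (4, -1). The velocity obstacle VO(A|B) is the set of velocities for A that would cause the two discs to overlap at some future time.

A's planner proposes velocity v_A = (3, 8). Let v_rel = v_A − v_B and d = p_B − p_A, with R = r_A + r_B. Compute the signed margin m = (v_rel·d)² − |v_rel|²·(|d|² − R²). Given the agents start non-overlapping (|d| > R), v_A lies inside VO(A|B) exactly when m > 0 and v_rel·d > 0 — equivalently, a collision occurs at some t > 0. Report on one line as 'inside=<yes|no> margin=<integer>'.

d = (-3, 20),  |d|² = 409;  R = 3+1 = 4,  c = 409−4² = 393
v_rel = (-1, 9),  |v_rel|² = 82;  v_rel·d = (-1)·(-3) + (9)·(20) = 183
82·t² − 366·t + 393 = 0  ⇒  m = 183² − 82·393 = 1263
m = 1263 > 0,  v_rel·d = 183 > 0  ⇒  inside

inside=yes margin=1263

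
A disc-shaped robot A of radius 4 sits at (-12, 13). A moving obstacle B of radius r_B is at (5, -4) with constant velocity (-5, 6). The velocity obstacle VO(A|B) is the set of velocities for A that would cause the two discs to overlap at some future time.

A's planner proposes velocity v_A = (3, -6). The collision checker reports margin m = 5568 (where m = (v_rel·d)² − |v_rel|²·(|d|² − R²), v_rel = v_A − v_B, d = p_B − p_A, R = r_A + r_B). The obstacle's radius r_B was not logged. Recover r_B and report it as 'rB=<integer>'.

m = 5568
d = (17, -17);  v_rel = (8, -12),  |v_rel|² = 208
v_rel×d = (8)·(-17) − (-12)·(17) = 68
since m = R²·208 − 68²:  R² = (4624 + 5568) / 208 = 49
R = √49 = 7  ⇒  r_B = 7 − 4 = 3

rB=3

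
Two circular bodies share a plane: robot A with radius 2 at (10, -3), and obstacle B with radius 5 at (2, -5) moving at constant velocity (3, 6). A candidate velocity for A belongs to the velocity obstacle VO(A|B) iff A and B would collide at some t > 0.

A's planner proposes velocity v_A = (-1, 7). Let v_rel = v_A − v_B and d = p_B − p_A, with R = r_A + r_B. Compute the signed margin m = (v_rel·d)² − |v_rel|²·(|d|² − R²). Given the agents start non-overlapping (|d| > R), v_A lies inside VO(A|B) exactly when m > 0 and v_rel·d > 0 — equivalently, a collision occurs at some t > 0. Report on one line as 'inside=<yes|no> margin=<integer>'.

d = (-8, -2),  |d|² = 68;  R = 2+5 = 7,  c = 68−7² = 19
v_rel = (-4, 1),  |v_rel|² = 17;  v_rel·d = (-4)·(-8) + (1)·(-2) = 30
17·t² − 60·t + 19 = 0  ⇒  m = 30² − 17·19 = 577
m = 577 > 0,  v_rel·d = 30 > 0  ⇒  inside

inside=yes margin=577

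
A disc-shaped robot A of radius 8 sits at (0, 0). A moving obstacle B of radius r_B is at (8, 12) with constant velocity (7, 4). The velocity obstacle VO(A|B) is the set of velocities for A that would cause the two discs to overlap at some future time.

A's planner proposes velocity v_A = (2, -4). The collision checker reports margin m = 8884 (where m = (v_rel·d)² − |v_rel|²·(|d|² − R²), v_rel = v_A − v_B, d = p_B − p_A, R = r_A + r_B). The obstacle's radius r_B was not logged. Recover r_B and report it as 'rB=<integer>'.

m = 8884
d = (8, 12);  v_rel = (-5, -8),  |v_rel|² = 89
v_rel×d = (-5)·(12) − (-8)·(8) = 4
since m = R²·89 − 4²:  R² = (16 + 8884) / 89 = 100
R = √100 = 10  ⇒  r_B = 10 − 8 = 2

rB=2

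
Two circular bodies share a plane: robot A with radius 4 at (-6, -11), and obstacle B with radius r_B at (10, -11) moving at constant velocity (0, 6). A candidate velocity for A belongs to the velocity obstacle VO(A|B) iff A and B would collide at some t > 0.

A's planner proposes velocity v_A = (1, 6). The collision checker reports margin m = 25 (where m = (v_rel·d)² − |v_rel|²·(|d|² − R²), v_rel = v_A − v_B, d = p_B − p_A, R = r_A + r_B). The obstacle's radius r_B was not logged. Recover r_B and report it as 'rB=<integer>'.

m = 25
d = (16, 0);  v_rel = (1, 0),  |v_rel|² = 1
v_rel×d = (1)·(0) − (0)·(16) = 0
since m = R²·1 − 0²:  R² = (0 + 25) / 1 = 25
R = √25 = 5  ⇒  r_B = 5 − 4 = 1

rB=1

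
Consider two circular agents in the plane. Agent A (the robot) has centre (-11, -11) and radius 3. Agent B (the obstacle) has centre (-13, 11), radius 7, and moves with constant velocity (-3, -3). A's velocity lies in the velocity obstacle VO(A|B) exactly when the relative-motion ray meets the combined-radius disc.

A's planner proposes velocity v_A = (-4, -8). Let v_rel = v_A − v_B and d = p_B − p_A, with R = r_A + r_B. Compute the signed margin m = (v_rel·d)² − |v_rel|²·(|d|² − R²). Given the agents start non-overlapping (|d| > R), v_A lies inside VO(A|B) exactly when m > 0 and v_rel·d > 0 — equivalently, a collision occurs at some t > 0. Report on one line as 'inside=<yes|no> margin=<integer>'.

d = (-2, 22),  |d|² = 488;  R = 3+7 = 10,  c = 488−10² = 388
v_rel = (-1, -5),  |v_rel|² = 26;  v_rel·d = (-1)·(-2) + (-5)·(22) = -108
26·t² + 216·t + 388 = 0  ⇒  m = (-108)² − 26·388 = 1576
m = 1576 > 0,  v_rel·d = -108 < 0  ⇒  outside

inside=no margin=1576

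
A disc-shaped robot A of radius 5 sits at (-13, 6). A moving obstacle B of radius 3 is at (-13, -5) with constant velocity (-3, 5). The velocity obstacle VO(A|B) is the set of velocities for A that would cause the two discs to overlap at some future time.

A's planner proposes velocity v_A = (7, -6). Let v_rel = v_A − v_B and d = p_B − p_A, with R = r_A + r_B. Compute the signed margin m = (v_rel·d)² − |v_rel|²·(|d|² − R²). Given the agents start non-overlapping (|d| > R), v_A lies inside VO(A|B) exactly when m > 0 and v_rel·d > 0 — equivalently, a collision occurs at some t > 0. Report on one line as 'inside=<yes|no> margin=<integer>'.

d = (0, -11),  |d|² = 121;  R = 5+3 = 8,  c = 121−8² = 57
v_rel = (10, -11),  |v_rel|² = 221;  v_rel·d = (10)·(0) + (-11)·(-11) = 121
221·t² − 242·t + 57 = 0  ⇒  m = 121² − 221·57 = 2044
m = 2044 > 0,  v_rel·d = 121 > 0  ⇒  inside

inside=yes margin=2044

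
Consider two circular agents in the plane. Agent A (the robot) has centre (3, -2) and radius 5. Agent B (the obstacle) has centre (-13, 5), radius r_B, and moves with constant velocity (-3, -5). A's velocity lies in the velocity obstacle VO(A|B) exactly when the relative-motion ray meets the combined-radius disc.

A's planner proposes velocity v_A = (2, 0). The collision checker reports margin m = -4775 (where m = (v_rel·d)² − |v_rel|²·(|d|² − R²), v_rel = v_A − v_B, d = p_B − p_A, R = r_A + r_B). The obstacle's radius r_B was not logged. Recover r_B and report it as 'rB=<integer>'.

m = -4775
d = (-16, 7);  v_rel = (5, 5),  |v_rel|² = 50
v_rel×d = (5)·(7) − (5)·(-16) = 115
since m = R²·50 − 115²:  R² = (13225 + -4775) / 50 = 169
R = √169 = 13  ⇒  r_B = 13 − 5 = 8

rB=8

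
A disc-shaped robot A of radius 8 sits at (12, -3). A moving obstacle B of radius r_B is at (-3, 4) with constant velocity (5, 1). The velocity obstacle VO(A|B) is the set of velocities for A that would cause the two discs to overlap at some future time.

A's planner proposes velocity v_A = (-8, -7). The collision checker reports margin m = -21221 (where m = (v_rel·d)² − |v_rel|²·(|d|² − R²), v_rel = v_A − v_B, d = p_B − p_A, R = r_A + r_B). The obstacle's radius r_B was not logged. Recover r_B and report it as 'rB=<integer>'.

m = -21221
d = (-15, 7);  v_rel = (-13, -8),  |v_rel|² = 233
v_rel×d = (-13)·(7) − (-8)·(-15) = -211
since m = R²·233 − (-211)²:  R² = (44521 + -21221) / 233 = 100
R = √100 = 10  ⇒  r_B = 10 − 8 = 2

rB=2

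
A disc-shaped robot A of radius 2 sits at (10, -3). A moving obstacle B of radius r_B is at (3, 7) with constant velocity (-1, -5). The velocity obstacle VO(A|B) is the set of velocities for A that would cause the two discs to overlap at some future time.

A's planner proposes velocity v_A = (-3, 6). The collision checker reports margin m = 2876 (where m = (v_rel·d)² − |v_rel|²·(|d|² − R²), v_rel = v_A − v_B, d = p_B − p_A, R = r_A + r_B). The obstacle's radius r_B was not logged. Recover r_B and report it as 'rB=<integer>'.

m = 2876
d = (-7, 10);  v_rel = (-2, 11),  |v_rel|² = 125
v_rel×d = (-2)·(10) − (11)·(-7) = 57
since m = R²·125 − 57²:  R² = (3249 + 2876) / 125 = 49
R = √49 = 7  ⇒  r_B = 7 − 2 = 5

rB=5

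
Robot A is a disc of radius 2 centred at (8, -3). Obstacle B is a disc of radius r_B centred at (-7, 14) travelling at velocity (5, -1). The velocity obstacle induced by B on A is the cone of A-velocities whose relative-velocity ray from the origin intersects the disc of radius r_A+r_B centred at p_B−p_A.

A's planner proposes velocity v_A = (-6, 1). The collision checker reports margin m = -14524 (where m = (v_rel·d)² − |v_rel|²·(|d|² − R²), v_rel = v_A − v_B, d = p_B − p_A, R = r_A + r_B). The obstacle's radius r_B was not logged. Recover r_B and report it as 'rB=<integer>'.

m = -14524
d = (-15, 17);  v_rel = (-11, 2),  |v_rel|² = 125
v_rel×d = (-11)·(17) − (2)·(-15) = -157
since m = R²·125 − (-157)²:  R² = (24649 + -14524) / 125 = 81
R = √81 = 9  ⇒  r_B = 9 − 2 = 7

rB=7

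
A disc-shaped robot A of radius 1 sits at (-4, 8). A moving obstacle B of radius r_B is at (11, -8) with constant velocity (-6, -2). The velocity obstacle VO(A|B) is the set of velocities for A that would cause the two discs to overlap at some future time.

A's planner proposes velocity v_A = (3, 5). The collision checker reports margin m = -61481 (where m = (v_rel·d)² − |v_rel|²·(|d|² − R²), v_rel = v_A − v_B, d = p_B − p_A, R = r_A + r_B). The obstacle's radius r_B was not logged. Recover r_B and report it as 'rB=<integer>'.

m = -61481
d = (15, -16);  v_rel = (9, 7),  |v_rel|² = 130
v_rel×d = (9)·(-16) − (7)·(15) = -249
since m = R²·130 − (-249)²:  R² = (62001 + -61481) / 130 = 4
R = √4 = 2  ⇒  r_B = 2 − 1 = 1

rB=1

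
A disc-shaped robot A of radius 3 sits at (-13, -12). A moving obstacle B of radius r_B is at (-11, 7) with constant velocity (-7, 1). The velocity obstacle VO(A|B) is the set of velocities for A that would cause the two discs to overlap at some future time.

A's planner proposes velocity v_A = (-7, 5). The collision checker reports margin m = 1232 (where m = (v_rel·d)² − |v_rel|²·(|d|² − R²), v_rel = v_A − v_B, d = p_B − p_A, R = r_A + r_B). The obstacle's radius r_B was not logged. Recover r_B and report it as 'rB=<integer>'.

m = 1232
d = (2, 19);  v_rel = (0, 4),  |v_rel|² = 16
v_rel×d = (0)·(19) − (4)·(2) = -8
since m = R²·16 − (-8)²:  R² = (64 + 1232) / 16 = 81
R = √81 = 9  ⇒  r_B = 9 − 3 = 6

rB=6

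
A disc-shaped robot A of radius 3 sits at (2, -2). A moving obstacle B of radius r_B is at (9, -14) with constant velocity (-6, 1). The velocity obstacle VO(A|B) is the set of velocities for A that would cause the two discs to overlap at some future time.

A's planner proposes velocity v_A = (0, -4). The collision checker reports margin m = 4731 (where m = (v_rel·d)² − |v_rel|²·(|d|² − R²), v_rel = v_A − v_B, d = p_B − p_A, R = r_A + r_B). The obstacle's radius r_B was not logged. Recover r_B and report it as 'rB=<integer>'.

m = 4731
d = (7, -12);  v_rel = (6, -5),  |v_rel|² = 61
v_rel×d = (6)·(-12) − (-5)·(7) = -37
since m = R²·61 − (-37)²:  R² = (1369 + 4731) / 61 = 100
R = √100 = 10  ⇒  r_B = 10 − 3 = 7

rB=7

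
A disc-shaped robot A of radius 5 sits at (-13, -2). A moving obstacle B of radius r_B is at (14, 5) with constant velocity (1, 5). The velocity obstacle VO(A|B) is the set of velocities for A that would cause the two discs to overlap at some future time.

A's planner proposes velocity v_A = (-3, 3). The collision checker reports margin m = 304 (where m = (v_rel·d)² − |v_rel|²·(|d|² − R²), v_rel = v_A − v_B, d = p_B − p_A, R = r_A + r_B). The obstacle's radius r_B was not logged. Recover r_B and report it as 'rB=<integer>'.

m = 304
d = (27, 7);  v_rel = (-4, -2),  |v_rel|² = 20
v_rel×d = (-4)·(7) − (-2)·(27) = 26
since m = R²·20 − 26²:  R² = (676 + 304) / 20 = 49
R = √49 = 7  ⇒  r_B = 7 − 5 = 2

rB=2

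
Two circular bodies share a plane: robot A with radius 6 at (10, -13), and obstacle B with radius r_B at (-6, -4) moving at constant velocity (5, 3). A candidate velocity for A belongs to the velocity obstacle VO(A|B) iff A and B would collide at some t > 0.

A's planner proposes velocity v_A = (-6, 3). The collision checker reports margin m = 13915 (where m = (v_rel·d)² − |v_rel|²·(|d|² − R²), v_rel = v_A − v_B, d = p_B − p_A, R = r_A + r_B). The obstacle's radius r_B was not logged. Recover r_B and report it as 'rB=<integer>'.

m = 13915
d = (-16, 9);  v_rel = (-11, 0),  |v_rel|² = 121
v_rel×d = (-11)·(9) − (0)·(-16) = -99
since m = R²·121 − (-99)²:  R² = (9801 + 13915) / 121 = 196
R = √196 = 14  ⇒  r_B = 14 − 6 = 8

rB=8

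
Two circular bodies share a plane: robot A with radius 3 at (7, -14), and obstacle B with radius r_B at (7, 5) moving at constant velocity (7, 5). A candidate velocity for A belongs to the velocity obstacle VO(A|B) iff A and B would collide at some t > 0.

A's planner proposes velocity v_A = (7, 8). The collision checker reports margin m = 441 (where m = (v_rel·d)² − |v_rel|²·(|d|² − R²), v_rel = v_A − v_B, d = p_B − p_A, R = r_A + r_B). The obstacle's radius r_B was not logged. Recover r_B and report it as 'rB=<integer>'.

m = 441
d = (0, 19);  v_rel = (0, 3),  |v_rel|² = 9
v_rel×d = (0)·(19) − (3)·(0) = 0
since m = R²·9 − 0²:  R² = (0 + 441) / 9 = 49
R = √49 = 7  ⇒  r_B = 7 − 3 = 4

rB=4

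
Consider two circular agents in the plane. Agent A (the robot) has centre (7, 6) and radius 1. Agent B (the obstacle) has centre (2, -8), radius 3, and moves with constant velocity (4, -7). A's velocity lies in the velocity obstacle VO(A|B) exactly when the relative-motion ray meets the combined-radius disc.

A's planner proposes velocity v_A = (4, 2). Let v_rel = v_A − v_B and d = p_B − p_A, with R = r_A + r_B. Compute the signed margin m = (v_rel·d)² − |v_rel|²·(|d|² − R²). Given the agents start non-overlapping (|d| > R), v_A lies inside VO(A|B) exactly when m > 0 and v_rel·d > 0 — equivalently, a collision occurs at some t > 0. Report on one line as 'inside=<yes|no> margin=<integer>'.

d = (-5, -14),  |d|² = 221;  R = 1+3 = 4,  c = 221−4² = 205
v_rel = (0, 9),  |v_rel|² = 81;  v_rel·d = (0)·(-5) + (9)·(-14) = -126
81·t² + 252·t + 205 = 0  ⇒  m = (-126)² − 81·205 = -729
m = -729 < 0,  v_rel·d = -126 < 0  ⇒  outside

inside=no margin=-729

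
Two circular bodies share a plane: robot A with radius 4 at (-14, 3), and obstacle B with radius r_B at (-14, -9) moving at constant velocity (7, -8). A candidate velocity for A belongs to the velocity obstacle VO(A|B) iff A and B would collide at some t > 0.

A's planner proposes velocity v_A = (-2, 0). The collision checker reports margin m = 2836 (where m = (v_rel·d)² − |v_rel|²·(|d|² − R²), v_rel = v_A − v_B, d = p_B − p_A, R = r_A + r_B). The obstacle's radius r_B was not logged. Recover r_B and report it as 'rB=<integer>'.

m = 2836
d = (0, -12);  v_rel = (-9, 8),  |v_rel|² = 145
v_rel×d = (-9)·(-12) − (8)·(0) = 108
since m = R²·145 − 108²:  R² = (11664 + 2836) / 145 = 100
R = √100 = 10  ⇒  r_B = 10 − 4 = 6

rB=6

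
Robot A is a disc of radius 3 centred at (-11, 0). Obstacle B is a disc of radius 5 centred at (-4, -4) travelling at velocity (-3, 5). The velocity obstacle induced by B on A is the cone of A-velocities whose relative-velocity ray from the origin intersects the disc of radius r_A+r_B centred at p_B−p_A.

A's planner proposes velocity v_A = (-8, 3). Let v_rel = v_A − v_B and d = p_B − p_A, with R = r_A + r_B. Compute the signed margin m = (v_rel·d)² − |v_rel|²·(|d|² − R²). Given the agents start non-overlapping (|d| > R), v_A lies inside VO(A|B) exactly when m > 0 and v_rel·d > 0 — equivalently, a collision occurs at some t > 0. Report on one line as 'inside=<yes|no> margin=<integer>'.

d = (7, -4),  |d|² = 65;  R = 3+5 = 8,  c = 65−8² = 1
v_rel = (-5, -2),  |v_rel|² = 29;  v_rel·d = (-5)·(7) + (-2)·(-4) = -27
29·t² + 54·t + 1 = 0  ⇒  m = (-27)² − 29·1 = 700
m = 700 > 0,  v_rel·d = -27 < 0  ⇒  outside

inside=no margin=700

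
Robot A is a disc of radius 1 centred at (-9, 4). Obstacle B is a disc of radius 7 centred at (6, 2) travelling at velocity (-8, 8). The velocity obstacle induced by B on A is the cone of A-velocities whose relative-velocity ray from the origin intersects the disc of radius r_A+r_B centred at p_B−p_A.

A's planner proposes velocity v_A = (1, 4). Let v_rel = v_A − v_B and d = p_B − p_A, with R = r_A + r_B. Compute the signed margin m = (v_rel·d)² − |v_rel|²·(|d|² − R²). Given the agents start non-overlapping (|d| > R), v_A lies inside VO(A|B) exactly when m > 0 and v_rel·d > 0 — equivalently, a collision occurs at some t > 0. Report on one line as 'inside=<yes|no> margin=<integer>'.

d = (15, -2),  |d|² = 229;  R = 1+7 = 8,  c = 229−8² = 165
v_rel = (9, -4),  |v_rel|² = 97;  v_rel·d = (9)·(15) + (-4)·(-2) = 143
97·t² − 286·t + 165 = 0  ⇒  m = 143² − 97·165 = 4444
m = 4444 > 0,  v_rel·d = 143 > 0  ⇒  inside

inside=yes margin=4444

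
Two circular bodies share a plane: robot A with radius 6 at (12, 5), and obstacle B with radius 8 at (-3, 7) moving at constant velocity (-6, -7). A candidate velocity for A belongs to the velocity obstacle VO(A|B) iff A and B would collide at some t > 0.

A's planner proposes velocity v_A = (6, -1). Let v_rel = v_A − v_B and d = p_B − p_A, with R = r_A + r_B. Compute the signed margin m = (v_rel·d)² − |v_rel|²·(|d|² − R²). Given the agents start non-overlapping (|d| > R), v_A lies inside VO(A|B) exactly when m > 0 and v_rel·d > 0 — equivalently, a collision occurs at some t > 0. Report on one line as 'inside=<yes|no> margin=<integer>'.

d = (-15, 2),  |d|² = 229;  R = 6+8 = 14,  c = 229−14² = 33
v_rel = (12, 6),  |v_rel|² = 180;  v_rel·d = (12)·(-15) + (6)·(2) = -168
180·t² + 336·t + 33 = 0  ⇒  m = (-168)² − 180·33 = 22284
m = 22284 > 0,  v_rel·d = -168 < 0  ⇒  outside

inside=no margin=22284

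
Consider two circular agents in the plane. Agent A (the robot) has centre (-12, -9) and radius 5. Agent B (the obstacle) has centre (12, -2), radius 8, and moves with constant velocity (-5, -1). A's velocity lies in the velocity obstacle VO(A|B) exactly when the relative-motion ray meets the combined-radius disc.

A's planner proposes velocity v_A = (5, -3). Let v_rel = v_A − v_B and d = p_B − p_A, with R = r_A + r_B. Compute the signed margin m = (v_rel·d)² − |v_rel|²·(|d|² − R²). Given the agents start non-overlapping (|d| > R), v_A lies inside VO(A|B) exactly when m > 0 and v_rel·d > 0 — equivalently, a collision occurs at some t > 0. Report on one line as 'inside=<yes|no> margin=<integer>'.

d = (24, 7),  |d|² = 625;  R = 5+8 = 13,  c = 625−13² = 456
v_rel = (10, -2),  |v_rel|² = 104;  v_rel·d = (10)·(24) + (-2)·(7) = 226
104·t² − 452·t + 456 = 0  ⇒  m = 226² − 104·456 = 3652
m = 3652 > 0,  v_rel·d = 226 > 0  ⇒  inside

inside=yes margin=3652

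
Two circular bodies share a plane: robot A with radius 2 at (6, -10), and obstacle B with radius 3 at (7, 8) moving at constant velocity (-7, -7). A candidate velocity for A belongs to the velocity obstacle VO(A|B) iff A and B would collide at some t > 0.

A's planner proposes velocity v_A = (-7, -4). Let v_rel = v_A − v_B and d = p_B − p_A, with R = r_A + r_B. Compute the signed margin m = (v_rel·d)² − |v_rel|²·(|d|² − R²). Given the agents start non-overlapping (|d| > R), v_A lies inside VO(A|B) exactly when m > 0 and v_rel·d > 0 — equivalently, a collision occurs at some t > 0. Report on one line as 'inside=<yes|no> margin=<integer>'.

d = (1, 18),  |d|² = 325;  R = 2+3 = 5,  c = 325−5² = 300
v_rel = (0, 3),  |v_rel|² = 9;  v_rel·d = (0)·(1) + (3)·(18) = 54
9·t² − 108·t + 300 = 0  ⇒  m = 54² − 9·300 = 216
m = 216 > 0,  v_rel·d = 54 > 0  ⇒  inside

inside=yes margin=216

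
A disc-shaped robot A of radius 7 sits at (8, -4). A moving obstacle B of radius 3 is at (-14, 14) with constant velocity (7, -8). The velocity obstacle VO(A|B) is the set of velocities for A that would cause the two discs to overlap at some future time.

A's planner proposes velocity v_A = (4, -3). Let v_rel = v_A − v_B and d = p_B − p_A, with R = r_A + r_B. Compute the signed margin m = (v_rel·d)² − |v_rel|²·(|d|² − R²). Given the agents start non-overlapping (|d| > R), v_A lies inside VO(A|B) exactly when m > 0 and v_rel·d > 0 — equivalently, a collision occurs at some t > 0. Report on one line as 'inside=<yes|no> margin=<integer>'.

d = (-22, 18),  |d|² = 808;  R = 7+3 = 10,  c = 808−10² = 708
v_rel = (-3, 5),  |v_rel|² = 34;  v_rel·d = (-3)·(-22) + (5)·(18) = 156
34·t² − 312·t + 708 = 0  ⇒  m = 156² − 34·708 = 264
m = 264 > 0,  v_rel·d = 156 > 0  ⇒  inside

inside=yes margin=264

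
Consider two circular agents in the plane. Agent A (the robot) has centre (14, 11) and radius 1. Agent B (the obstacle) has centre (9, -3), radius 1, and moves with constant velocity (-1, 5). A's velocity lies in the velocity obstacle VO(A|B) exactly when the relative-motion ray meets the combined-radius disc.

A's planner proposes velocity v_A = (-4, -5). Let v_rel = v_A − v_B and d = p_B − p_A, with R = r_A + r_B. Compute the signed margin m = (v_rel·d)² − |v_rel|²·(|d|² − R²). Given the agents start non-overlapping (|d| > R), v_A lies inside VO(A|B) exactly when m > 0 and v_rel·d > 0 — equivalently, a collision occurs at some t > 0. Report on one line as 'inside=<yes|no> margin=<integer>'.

d = (-5, -14),  |d|² = 221;  R = 1+1 = 2,  c = 221−2² = 217
v_rel = (-3, -10),  |v_rel|² = 109;  v_rel·d = (-3)·(-5) + (-10)·(-14) = 155
109·t² − 310·t + 217 = 0  ⇒  m = 155² − 109·217 = 372
m = 372 > 0,  v_rel·d = 155 > 0  ⇒  inside

inside=yes margin=372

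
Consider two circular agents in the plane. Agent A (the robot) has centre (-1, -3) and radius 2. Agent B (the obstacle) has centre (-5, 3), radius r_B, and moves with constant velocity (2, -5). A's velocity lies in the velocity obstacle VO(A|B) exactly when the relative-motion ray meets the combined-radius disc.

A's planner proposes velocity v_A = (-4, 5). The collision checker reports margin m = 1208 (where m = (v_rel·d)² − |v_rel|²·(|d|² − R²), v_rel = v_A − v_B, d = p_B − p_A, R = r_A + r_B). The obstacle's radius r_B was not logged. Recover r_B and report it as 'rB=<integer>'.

m = 1208
d = (-4, 6);  v_rel = (-6, 10),  |v_rel|² = 136
v_rel×d = (-6)·(6) − (10)·(-4) = 4
since m = R²·136 − 4²:  R² = (16 + 1208) / 136 = 9
R = √9 = 3  ⇒  r_B = 3 − 2 = 1

rB=1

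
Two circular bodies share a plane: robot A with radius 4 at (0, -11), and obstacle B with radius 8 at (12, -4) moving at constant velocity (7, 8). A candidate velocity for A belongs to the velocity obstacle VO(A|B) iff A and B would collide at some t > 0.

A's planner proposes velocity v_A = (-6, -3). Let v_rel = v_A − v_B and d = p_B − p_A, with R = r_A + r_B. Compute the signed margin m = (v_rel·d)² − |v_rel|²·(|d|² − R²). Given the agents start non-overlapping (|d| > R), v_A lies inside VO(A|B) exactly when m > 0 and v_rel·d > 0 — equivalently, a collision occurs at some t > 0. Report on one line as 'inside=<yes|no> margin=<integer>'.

d = (12, 7),  |d|² = 193;  R = 4+8 = 12,  c = 193−12² = 49
v_rel = (-13, -11),  |v_rel|² = 290;  v_rel·d = (-13)·(12) + (-11)·(7) = -233
290·t² + 466·t + 49 = 0  ⇒  m = (-233)² − 290·49 = 40079
m = 40079 > 0,  v_rel·d = -233 < 0  ⇒  outside

inside=no margin=40079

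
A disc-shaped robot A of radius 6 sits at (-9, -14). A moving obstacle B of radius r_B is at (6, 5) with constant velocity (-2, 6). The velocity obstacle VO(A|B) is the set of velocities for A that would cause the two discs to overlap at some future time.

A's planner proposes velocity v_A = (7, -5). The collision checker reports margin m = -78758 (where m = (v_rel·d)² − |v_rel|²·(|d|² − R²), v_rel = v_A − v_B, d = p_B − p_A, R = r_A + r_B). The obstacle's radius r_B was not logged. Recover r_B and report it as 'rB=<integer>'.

m = -78758
d = (15, 19);  v_rel = (9, -11),  |v_rel|² = 202
v_rel×d = (9)·(19) − (-11)·(15) = 336
since m = R²·202 − 336²:  R² = (112896 + -78758) / 202 = 169
R = √169 = 13  ⇒  r_B = 13 − 6 = 7

rB=7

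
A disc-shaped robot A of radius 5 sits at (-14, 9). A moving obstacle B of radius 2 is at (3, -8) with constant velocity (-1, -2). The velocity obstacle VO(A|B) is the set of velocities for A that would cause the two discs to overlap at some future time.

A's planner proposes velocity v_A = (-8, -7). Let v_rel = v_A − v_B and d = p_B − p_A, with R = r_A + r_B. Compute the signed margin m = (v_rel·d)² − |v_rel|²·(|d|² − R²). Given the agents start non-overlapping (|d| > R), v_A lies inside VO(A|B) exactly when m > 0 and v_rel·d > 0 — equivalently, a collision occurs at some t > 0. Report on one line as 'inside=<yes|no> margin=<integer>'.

d = (17, -17),  |d|² = 578;  R = 5+2 = 7,  c = 578−7² = 529
v_rel = (-7, -5),  |v_rel|² = 74;  v_rel·d = (-7)·(17) + (-5)·(-17) = -34
74·t² + 68·t + 529 = 0  ⇒  m = (-34)² − 74·529 = -37990
m = -37990 < 0,  v_rel·d = -34 < 0  ⇒  outside

inside=no margin=-37990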